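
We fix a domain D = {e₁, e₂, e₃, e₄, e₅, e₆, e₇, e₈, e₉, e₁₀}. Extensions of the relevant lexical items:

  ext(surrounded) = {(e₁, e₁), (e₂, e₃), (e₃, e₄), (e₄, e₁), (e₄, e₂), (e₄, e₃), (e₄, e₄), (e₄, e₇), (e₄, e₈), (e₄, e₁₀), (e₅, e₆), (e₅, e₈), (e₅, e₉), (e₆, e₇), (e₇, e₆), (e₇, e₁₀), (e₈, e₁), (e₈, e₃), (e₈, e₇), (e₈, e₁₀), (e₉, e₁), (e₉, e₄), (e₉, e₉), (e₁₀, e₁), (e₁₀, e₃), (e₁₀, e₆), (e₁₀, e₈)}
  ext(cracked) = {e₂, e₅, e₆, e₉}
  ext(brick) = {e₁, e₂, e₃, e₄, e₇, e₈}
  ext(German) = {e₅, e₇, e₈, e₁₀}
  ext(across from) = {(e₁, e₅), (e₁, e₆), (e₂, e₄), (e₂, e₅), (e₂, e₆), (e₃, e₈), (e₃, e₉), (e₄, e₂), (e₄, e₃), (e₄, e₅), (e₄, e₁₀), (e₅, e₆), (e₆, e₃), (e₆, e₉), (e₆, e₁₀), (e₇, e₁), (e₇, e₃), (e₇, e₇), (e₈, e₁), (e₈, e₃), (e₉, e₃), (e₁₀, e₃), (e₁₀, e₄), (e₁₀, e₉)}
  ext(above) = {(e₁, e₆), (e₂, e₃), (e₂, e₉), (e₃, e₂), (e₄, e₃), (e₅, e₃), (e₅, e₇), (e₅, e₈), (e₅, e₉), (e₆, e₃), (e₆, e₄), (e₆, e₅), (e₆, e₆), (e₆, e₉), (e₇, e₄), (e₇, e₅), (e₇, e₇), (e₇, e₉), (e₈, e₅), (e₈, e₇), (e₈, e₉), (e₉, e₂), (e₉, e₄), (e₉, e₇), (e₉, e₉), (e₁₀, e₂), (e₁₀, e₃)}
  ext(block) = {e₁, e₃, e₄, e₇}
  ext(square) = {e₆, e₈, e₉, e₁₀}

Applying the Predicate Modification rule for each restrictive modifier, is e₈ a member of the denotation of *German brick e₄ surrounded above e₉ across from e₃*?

⟦e₄ surrounded⟧ = {x : ⟨e₄, x⟩ ∈ ⟦surrounded⟧} = {e₁, e₂, e₃, e₄, e₇, e₈, e₁₀}
⟦above e₉⟧ = {x : ⟨x, e₉⟩ ∈ ⟦above⟧} = {e₂, e₅, e₆, e₇, e₈, e₉}
⟦across from e₃⟧ = {x : ⟨x, e₃⟩ ∈ ⟦across from⟧} = {e₄, e₆, e₇, e₈, e₉, e₁₀}
⟦brick⟧ = {e₁, e₂, e₃, e₄, e₇, e₈}
… ∩ ⟦e₄ surrounded⟧ = {e₁, e₂, e₃, e₄, e₇, e₈} ∩ {e₁, e₂, e₃, e₄, e₇, e₈, e₁₀} = {e₁, e₂, e₃, e₄, e₇, e₈}
… ∩ ⟦above e₉⟧ = {e₁, e₂, e₃, e₄, e₇, e₈} ∩ {e₂, e₅, e₆, e₇, e₈, e₉} = {e₂, e₇, e₈}
… ∩ ⟦across from e₃⟧ = {e₂, e₇, e₈} ∩ {e₄, e₆, e₇, e₈, e₉, e₁₀} = {e₇, e₈}
… ∩ ⟦German⟧ = {e₇, e₈} ∩ {e₅, e₇, e₈, e₁₀} = {e₇, e₈}
⟦German brick e₄ surrounded above e₉ across from e₃⟧ = {e₇, e₈}; e₈ ∈ this set.

yes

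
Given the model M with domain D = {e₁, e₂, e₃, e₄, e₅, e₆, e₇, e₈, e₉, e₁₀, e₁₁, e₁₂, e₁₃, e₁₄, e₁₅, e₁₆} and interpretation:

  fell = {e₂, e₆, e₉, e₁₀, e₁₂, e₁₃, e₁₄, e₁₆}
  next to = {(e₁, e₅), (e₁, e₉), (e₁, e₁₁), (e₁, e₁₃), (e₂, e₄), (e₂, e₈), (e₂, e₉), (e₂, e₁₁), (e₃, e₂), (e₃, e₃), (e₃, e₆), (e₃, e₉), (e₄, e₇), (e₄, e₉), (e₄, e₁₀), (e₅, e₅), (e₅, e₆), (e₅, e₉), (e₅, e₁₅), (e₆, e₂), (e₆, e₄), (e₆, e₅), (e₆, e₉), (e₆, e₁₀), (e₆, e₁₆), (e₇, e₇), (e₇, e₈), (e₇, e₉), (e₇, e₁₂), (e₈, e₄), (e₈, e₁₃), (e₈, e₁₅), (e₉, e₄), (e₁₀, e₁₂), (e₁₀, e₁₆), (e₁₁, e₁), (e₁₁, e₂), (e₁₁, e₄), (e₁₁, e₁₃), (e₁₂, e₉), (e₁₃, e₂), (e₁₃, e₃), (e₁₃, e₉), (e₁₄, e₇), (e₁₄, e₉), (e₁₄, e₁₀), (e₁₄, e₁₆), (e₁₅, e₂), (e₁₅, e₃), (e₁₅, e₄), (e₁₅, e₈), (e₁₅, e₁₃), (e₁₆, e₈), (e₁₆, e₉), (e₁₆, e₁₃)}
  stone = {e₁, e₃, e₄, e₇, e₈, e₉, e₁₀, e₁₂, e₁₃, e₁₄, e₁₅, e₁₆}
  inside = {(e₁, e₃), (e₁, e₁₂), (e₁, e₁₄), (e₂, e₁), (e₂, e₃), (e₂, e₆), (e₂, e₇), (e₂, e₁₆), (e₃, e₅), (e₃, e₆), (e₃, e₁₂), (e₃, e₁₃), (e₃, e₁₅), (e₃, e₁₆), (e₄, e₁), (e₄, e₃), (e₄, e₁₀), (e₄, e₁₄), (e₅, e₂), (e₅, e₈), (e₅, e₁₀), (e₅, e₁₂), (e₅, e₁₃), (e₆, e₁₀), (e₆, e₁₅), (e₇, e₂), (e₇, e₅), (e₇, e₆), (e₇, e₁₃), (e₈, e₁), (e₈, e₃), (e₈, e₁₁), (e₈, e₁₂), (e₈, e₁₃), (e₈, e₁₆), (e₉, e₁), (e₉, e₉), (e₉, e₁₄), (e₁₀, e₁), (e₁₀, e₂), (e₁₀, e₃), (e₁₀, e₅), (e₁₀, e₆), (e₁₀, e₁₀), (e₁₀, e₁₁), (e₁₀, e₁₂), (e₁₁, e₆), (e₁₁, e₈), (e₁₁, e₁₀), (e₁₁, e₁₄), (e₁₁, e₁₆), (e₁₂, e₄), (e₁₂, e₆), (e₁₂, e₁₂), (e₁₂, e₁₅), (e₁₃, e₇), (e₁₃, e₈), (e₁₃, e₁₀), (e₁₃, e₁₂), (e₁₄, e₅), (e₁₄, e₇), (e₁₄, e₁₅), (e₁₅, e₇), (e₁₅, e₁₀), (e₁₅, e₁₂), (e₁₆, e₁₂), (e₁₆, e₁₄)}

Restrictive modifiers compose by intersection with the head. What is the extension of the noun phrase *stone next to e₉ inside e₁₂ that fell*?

{e₁₂, e₁₃, e₁₆}

⟦next to e₉⟧ = {x : ⟨x, e₉⟩ ∈ ⟦next to⟧} = {e₁, e₂, e₃, e₄, e₅, e₆, e₇, e₁₂, e₁₃, e₁₄, e₁₆}
⟦inside e₁₂⟧ = {x : ⟨x, e₁₂⟩ ∈ ⟦inside⟧} = {e₁, e₃, e₅, e₈, e₁₀, e₁₂, e₁₃, e₁₅, e₁₆}
⟦that fell⟧ = ⟦fell⟧ = {e₂, e₆, e₉, e₁₀, e₁₂, e₁₃, e₁₄, e₁₆}
⟦stone⟧ = {e₁, e₃, e₄, e₇, e₈, e₉, e₁₀, e₁₂, e₁₃, e₁₄, e₁₅, e₁₆}
… ∩ ⟦next to e₉⟧ = {e₁, e₃, e₄, e₇, e₈, e₉, e₁₀, e₁₂, e₁₃, e₁₄, e₁₅, e₁₆} ∩ {e₁, e₂, e₃, e₄, e₅, e₆, e₇, e₁₂, e₁₃, e₁₄, e₁₆} = {e₁, e₃, e₄, e₇, e₁₂, e₁₃, e₁₄, e₁₆}
… ∩ ⟦inside e₁₂⟧ = {e₁, e₃, e₄, e₇, e₁₂, e₁₃, e₁₄, e₁₆} ∩ {e₁, e₃, e₅, e₈, e₁₀, e₁₂, e₁₃, e₁₅, e₁₆} = {e₁, e₃, e₁₂, e₁₃, e₁₆}
… ∩ ⟦that fell⟧ = {e₁, e₃, e₁₂, e₁₃, e₁₆} ∩ {e₂, e₆, e₉, e₁₀, e₁₂, e₁₃, e₁₄, e₁₆} = {e₁₂, e₁₃, e₁₆}
So ⟦stone next to e₉ inside e₁₂ that fell⟧ = {e₁₂, e₁₃, e₁₆}.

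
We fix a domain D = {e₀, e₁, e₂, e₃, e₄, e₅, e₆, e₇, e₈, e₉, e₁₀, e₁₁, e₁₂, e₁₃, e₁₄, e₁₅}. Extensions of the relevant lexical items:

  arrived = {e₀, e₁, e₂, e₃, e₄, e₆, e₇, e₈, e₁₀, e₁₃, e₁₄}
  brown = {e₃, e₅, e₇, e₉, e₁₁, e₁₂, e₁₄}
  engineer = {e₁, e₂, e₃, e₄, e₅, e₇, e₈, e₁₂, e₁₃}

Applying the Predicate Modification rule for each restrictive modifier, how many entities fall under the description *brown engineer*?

4

⟦engineer⟧ = {e₁, e₂, e₃, e₄, e₅, e₇, e₈, e₁₂, e₁₃}
… ∩ ⟦brown⟧ = {e₁, e₂, e₃, e₄, e₅, e₇, e₈, e₁₂, e₁₃} ∩ {e₃, e₅, e₇, e₉, e₁₁, e₁₂, e₁₄} = {e₃, e₅, e₇, e₁₂}
⟦brown engineer⟧ = {e₃, e₅, e₇, e₁₂}, so the cardinality is 4.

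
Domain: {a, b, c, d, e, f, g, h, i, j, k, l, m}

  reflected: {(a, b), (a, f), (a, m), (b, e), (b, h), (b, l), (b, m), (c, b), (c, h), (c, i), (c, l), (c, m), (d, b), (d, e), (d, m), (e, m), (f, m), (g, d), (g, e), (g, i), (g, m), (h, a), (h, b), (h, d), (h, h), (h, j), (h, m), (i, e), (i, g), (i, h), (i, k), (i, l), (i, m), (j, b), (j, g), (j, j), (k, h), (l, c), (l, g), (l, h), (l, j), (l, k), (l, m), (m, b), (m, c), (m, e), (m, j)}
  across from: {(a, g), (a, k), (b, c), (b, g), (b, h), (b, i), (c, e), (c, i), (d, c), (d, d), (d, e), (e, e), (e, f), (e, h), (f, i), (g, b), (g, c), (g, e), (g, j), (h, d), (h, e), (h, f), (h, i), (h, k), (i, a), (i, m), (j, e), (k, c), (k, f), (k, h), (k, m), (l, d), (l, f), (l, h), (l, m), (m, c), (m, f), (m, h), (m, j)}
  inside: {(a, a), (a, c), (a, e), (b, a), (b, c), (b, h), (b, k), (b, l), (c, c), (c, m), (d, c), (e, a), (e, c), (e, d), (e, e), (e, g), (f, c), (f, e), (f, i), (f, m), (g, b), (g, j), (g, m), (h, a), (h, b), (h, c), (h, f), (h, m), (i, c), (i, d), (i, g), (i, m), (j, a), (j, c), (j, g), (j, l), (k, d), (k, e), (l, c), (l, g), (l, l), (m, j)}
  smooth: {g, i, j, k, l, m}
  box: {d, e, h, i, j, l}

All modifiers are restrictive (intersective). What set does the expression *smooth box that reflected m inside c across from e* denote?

⟦that reflected m⟧ = {x : ⟨x, m⟩ ∈ ⟦reflected⟧} = {a, b, c, d, e, f, g, h, i, l}
⟦inside c⟧ = {x : ⟨x, c⟩ ∈ ⟦inside⟧} = {a, b, c, d, e, f, h, i, j, l}
⟦across from e⟧ = {x : ⟨x, e⟩ ∈ ⟦across from⟧} = {c, d, e, g, h, j}
⟦box⟧ = {d, e, h, i, j, l}
… ∩ ⟦that reflected m⟧ = {d, e, h, i, j, l} ∩ {a, b, c, d, e, f, g, h, i, l} = {d, e, h, i, l}
… ∩ ⟦inside c⟧ = {d, e, h, i, l} ∩ {a, b, c, d, e, f, h, i, j, l} = {d, e, h, i, l}
… ∩ ⟦across from e⟧ = {d, e, h, i, l} ∩ {c, d, e, g, h, j} = {d, e, h}
… ∩ ⟦smooth⟧ = {d, e, h} ∩ {g, i, j, k, l, m} = ∅
So ⟦smooth box that reflected m inside c across from e⟧ = {}.

{}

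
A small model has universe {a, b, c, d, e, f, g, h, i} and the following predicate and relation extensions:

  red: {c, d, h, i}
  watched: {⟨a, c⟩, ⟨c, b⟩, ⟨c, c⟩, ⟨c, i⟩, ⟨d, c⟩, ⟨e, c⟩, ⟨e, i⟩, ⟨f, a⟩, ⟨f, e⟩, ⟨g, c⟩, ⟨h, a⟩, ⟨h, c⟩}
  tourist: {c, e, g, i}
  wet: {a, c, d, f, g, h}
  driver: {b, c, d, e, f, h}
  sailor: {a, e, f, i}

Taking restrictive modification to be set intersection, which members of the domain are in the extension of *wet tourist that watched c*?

⟦that watched c⟧ = {x : ⟨x, c⟩ ∈ ⟦watched⟧} = {a, c, d, e, g, h}
⟦tourist⟧ = {c, e, g, i}
… ∩ ⟦that watched c⟧ = {c, e, g, i} ∩ {a, c, d, e, g, h} = {c, e, g}
… ∩ ⟦wet⟧ = {c, e, g} ∩ {a, c, d, f, g, h} = {c, g}
So ⟦wet tourist that watched c⟧ = {c, g}.

{c, g}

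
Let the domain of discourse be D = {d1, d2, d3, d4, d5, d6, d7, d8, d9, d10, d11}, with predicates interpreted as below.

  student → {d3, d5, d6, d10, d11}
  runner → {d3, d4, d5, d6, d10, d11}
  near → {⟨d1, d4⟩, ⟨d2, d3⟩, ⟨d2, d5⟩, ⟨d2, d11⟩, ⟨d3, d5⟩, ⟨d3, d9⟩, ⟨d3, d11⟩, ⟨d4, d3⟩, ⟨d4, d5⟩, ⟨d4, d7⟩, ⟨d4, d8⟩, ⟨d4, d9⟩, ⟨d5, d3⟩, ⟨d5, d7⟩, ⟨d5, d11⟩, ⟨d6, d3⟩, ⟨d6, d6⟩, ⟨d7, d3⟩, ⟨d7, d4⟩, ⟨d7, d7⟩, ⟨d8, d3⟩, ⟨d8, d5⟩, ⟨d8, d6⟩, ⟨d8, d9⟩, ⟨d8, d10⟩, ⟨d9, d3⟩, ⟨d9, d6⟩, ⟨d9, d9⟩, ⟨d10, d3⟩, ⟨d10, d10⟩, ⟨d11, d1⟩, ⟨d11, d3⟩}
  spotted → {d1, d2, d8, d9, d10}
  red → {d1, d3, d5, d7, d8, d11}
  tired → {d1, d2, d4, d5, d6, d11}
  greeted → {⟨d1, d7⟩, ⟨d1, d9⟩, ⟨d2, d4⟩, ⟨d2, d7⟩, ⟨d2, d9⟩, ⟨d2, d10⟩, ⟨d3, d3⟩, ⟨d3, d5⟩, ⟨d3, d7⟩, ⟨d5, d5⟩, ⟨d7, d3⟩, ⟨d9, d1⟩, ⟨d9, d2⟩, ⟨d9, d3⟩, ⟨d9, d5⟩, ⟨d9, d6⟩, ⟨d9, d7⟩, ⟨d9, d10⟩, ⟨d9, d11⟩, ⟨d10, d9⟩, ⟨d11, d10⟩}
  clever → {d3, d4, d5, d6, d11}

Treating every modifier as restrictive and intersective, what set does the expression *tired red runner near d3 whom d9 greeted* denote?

⟦near d3⟧ = {x : ⟨x, d3⟩ ∈ ⟦near⟧} = {d2, d4, d5, d6, d7, d8, d9, d10, d11}
⟦whom d9 greeted⟧ = {x : ⟨d9, x⟩ ∈ ⟦greeted⟧} = {d1, d2, d3, d5, d6, d7, d10, d11}
⟦runner⟧ = {d3, d4, d5, d6, d10, d11}
… ∩ ⟦near d3⟧ = {d3, d4, d5, d6, d10, d11} ∩ {d2, d4, d5, d6, d7, d8, d9, d10, d11} = {d4, d5, d6, d10, d11}
… ∩ ⟦whom d9 greeted⟧ = {d4, d5, d6, d10, d11} ∩ {d1, d2, d3, d5, d6, d7, d10, d11} = {d5, d6, d10, d11}
… ∩ ⟦tired⟧ = {d5, d6, d10, d11} ∩ {d1, d2, d4, d5, d6, d11} = {d5, d6, d11}
… ∩ ⟦red⟧ = {d5, d6, d11} ∩ {d1, d3, d5, d7, d8, d11} = {d5, d11}
So ⟦tired red runner near d3 whom d9 greeted⟧ = {d5, d11}.

{d5, d11}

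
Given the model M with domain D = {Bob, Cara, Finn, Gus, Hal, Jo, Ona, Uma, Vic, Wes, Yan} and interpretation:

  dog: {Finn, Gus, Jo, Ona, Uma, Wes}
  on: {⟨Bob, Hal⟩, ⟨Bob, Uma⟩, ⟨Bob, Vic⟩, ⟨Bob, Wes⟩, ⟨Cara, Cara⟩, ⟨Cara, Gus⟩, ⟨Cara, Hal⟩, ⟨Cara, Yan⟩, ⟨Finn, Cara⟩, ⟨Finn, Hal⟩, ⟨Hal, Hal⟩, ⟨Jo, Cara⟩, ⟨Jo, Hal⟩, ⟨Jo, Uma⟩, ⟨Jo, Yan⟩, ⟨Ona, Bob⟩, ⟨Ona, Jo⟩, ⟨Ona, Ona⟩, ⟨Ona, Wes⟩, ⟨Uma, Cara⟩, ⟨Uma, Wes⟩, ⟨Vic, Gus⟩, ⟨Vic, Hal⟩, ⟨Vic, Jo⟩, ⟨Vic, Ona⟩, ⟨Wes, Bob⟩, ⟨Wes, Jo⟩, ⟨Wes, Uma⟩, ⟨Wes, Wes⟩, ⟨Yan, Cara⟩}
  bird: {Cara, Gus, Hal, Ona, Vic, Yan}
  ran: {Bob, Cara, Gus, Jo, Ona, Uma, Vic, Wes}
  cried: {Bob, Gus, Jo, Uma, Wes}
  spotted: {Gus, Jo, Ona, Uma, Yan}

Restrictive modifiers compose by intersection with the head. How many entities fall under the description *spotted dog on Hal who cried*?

⟦on Hal⟧ = {x : ⟨x, Hal⟩ ∈ ⟦on⟧} = {Bob, Cara, Finn, Hal, Jo, Vic}
⟦who cried⟧ = ⟦cried⟧ = {Bob, Gus, Jo, Uma, Wes}
⟦dog⟧ = {Finn, Gus, Jo, Ona, Uma, Wes}
… ∩ ⟦on Hal⟧ = {Finn, Gus, Jo, Ona, Uma, Wes} ∩ {Bob, Cara, Finn, Hal, Jo, Vic} = {Finn, Jo}
… ∩ ⟦who cried⟧ = {Finn, Jo} ∩ {Bob, Gus, Jo, Uma, Wes} = {Jo}
… ∩ ⟦spotted⟧ = {Jo} ∩ {Gus, Jo, Ona, Uma, Yan} = {Jo}
⟦spotted dog on Hal who cried⟧ = {Jo}, so the cardinality is 1.

1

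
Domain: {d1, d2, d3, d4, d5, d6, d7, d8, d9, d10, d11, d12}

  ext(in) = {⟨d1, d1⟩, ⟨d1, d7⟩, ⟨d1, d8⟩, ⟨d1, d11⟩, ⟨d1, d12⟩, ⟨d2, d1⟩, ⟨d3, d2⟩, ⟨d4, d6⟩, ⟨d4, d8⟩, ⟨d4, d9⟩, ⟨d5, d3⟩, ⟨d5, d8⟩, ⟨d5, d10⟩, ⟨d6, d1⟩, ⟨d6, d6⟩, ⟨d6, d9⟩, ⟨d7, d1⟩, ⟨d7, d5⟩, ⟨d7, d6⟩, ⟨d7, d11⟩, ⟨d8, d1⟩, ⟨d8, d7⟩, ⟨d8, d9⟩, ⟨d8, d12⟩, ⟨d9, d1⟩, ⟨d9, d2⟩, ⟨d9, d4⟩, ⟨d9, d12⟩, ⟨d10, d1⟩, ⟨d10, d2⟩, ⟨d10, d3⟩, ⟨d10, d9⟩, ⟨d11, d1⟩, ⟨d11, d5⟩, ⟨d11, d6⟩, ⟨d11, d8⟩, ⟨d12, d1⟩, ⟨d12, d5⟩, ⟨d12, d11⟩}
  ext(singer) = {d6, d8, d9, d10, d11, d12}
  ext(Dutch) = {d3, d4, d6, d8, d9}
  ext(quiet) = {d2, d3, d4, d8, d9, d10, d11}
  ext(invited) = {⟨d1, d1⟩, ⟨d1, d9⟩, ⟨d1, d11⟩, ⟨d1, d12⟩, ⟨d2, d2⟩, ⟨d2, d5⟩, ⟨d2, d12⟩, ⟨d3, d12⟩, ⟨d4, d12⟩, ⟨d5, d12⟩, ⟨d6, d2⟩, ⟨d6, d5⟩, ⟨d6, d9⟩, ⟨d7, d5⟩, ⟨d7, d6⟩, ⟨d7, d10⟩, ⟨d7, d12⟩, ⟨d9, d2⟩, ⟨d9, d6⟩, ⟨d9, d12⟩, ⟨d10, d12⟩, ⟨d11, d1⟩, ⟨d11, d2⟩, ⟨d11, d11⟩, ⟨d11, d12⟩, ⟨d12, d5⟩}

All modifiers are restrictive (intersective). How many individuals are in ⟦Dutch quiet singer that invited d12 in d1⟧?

1

⟦that invited d12⟧ = {x : ⟨x, d12⟩ ∈ ⟦invited⟧} = {d1, d2, d3, d4, d5, d7, d9, d10, d11}
⟦in d1⟧ = {x : ⟨x, d1⟩ ∈ ⟦in⟧} = {d1, d2, d6, d7, d8, d9, d10, d11, d12}
⟦singer⟧ = {d6, d8, d9, d10, d11, d12}
… ∩ ⟦that invited d12⟧ = {d6, d8, d9, d10, d11, d12} ∩ {d1, d2, d3, d4, d5, d7, d9, d10, d11} = {d9, d10, d11}
… ∩ ⟦in d1⟧ = {d9, d10, d11} ∩ {d1, d2, d6, d7, d8, d9, d10, d11, d12} = {d9, d10, d11}
… ∩ ⟦Dutch⟧ = {d9, d10, d11} ∩ {d3, d4, d6, d8, d9} = {d9}
… ∩ ⟦quiet⟧ = {d9} ∩ {d2, d3, d4, d8, d9, d10, d11} = {d9}
⟦Dutch quiet singer that invited d12 in d1⟧ = {d9}, so the cardinality is 1.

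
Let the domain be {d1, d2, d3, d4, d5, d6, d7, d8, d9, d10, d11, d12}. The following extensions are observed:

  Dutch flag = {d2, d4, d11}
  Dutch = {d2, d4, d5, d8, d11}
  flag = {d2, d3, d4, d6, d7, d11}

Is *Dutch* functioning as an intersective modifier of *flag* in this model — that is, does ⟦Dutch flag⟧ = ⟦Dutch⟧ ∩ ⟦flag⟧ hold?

⟦Dutch⟧ ∩ ⟦flag⟧ = {d2, d4, d5, d8, d11} ∩ {d2, d3, d4, d6, d7, d11} = {d2, d4, d11}
Observed ⟦Dutch flag⟧ = {d2, d4, d11}.
These coincide, so the modifier is intersective here.

yes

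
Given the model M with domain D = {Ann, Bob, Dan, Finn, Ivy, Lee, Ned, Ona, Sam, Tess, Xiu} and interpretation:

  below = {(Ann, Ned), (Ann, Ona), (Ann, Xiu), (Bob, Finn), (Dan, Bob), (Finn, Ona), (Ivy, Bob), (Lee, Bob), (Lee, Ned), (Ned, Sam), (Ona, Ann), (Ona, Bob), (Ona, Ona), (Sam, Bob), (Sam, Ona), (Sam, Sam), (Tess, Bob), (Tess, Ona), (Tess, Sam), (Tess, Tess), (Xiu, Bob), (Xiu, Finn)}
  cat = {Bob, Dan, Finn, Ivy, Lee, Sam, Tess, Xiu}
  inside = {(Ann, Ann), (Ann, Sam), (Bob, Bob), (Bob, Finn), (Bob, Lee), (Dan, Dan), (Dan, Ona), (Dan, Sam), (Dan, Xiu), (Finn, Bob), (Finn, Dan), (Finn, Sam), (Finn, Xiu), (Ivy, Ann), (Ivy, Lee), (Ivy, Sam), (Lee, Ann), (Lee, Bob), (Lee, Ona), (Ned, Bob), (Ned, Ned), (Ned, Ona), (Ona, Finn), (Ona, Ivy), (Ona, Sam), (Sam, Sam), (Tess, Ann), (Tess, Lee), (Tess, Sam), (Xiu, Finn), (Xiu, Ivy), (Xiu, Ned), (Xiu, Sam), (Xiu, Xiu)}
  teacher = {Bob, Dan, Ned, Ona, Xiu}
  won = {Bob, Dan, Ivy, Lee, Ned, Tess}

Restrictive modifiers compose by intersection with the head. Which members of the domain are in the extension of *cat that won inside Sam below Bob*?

⟦that won⟧ = ⟦won⟧ = {Bob, Dan, Ivy, Lee, Ned, Tess}
⟦inside Sam⟧ = {x : ⟨x, Sam⟩ ∈ ⟦inside⟧} = {Ann, Dan, Finn, Ivy, Ona, Sam, Tess, Xiu}
⟦below Bob⟧ = {x : ⟨x, Bob⟩ ∈ ⟦below⟧} = {Dan, Ivy, Lee, Ona, Sam, Tess, Xiu}
⟦cat⟧ = {Bob, Dan, Finn, Ivy, Lee, Sam, Tess, Xiu}
… ∩ ⟦that won⟧ = {Bob, Dan, Finn, Ivy, Lee, Sam, Tess, Xiu} ∩ {Bob, Dan, Ivy, Lee, Ned, Tess} = {Bob, Dan, Ivy, Lee, Tess}
… ∩ ⟦inside Sam⟧ = {Bob, Dan, Ivy, Lee, Tess} ∩ {Ann, Dan, Finn, Ivy, Ona, Sam, Tess, Xiu} = {Dan, Ivy, Tess}
… ∩ ⟦below Bob⟧ = {Dan, Ivy, Tess} ∩ {Dan, Ivy, Lee, Ona, Sam, Tess, Xiu} = {Dan, Ivy, Tess}
So ⟦cat that won inside Sam below Bob⟧ = {Dan, Ivy, Tess}.

{Dan, Ivy, Tess}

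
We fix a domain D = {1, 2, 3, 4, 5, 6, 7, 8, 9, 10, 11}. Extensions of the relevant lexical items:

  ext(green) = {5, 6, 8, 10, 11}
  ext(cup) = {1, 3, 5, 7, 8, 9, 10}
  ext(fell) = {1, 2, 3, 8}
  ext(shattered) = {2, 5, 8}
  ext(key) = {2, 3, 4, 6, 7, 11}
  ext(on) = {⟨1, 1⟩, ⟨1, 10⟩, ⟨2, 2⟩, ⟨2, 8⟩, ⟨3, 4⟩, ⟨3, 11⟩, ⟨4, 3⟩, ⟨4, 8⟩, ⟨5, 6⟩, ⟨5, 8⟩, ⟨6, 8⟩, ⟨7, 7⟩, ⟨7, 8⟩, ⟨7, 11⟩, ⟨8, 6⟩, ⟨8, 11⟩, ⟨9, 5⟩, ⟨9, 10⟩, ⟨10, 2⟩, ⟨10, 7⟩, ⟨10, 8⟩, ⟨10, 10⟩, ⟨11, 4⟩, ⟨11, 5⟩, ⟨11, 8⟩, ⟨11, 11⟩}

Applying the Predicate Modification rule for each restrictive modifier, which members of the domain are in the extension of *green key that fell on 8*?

⟦that fell⟧ = ⟦fell⟧ = {1, 2, 3, 8}
⟦on 8⟧ = {x : ⟨x, 8⟩ ∈ ⟦on⟧} = {2, 4, 5, 6, 7, 10, 11}
⟦key⟧ = {2, 3, 4, 6, 7, 11}
… ∩ ⟦that fell⟧ = {2, 3, 4, 6, 7, 11} ∩ {1, 2, 3, 8} = {2, 3}
… ∩ ⟦on 8⟧ = {2, 3} ∩ {2, 4, 5, 6, 7, 10, 11} = {2}
… ∩ ⟦green⟧ = {2} ∩ {5, 6, 8, 10, 11} = ∅
So ⟦green key that fell on 8⟧ = {}.

{}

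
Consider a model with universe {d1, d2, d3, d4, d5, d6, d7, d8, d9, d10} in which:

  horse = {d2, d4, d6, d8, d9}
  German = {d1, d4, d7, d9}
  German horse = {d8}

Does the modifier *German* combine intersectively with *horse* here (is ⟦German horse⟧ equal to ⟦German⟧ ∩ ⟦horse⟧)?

⟦German⟧ ∩ ⟦horse⟧ = {d1, d4, d7, d9} ∩ {d2, d4, d6, d8, d9} = {d4, d9}
Observed ⟦German horse⟧ = {d8}.
These differ, so the modifier is not intersective in this model.

no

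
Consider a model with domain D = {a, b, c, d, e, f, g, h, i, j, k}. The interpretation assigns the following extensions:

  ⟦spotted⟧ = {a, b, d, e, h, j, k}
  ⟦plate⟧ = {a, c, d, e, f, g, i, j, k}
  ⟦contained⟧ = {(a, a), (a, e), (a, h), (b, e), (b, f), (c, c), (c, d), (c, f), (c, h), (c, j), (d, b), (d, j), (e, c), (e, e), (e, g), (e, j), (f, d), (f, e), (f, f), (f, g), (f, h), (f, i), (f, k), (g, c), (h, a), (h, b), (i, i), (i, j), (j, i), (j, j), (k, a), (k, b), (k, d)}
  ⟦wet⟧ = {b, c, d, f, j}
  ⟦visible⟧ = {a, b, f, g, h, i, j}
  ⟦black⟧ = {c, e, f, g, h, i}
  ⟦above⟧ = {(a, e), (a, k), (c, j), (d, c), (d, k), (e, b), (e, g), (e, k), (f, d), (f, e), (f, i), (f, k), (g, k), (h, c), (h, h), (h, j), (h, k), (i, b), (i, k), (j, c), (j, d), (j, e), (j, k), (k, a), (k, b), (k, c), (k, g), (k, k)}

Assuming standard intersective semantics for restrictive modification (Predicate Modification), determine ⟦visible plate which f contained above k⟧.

{f, g, i}

⟦which f contained⟧ = {x : ⟨f, x⟩ ∈ ⟦contained⟧} = {d, e, f, g, h, i, k}
⟦above k⟧ = {x : ⟨x, k⟩ ∈ ⟦above⟧} = {a, d, e, f, g, h, i, j, k}
⟦plate⟧ = {a, c, d, e, f, g, i, j, k}
… ∩ ⟦which f contained⟧ = {a, c, d, e, f, g, i, j, k} ∩ {d, e, f, g, h, i, k} = {d, e, f, g, i, k}
… ∩ ⟦above k⟧ = {d, e, f, g, i, k} ∩ {a, d, e, f, g, h, i, j, k} = {d, e, f, g, i, k}
… ∩ ⟦visible⟧ = {d, e, f, g, i, k} ∩ {a, b, f, g, h, i, j} = {f, g, i}
So ⟦visible plate which f contained above k⟧ = {f, g, i}.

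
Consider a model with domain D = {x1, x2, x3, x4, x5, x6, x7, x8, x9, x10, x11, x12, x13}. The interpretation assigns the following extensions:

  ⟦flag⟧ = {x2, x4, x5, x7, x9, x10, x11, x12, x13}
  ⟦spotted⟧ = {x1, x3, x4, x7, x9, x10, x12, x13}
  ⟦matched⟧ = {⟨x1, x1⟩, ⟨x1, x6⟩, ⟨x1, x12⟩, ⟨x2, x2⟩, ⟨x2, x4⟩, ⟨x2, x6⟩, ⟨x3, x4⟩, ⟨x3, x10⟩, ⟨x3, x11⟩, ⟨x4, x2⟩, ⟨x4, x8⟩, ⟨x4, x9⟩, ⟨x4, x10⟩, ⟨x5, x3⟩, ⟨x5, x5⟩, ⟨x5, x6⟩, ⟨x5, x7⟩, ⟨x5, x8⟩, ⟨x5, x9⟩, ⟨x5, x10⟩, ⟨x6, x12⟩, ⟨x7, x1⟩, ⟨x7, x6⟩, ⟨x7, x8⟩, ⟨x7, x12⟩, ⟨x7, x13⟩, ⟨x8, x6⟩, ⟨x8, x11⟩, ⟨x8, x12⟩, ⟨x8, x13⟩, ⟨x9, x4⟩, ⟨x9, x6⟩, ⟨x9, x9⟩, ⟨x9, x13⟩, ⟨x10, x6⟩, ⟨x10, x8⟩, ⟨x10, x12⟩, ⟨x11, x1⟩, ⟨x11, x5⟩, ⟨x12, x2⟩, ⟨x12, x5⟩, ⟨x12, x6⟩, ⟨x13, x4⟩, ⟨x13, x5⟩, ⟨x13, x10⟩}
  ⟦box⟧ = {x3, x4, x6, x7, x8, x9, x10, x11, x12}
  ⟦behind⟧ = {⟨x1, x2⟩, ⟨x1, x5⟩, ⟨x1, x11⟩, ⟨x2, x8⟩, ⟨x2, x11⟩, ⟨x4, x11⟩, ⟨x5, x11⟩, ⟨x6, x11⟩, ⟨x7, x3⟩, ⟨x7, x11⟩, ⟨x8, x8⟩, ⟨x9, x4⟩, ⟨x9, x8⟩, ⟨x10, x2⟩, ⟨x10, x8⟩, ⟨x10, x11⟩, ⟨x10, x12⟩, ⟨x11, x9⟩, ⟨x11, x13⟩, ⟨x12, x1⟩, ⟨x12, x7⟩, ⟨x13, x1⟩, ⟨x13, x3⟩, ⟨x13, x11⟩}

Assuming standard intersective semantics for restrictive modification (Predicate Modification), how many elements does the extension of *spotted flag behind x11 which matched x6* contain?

⟦behind x11⟧ = {x : ⟨x, x11⟩ ∈ ⟦behind⟧} = {x1, x2, x4, x5, x6, x7, x10, x13}
⟦which matched x6⟧ = {x : ⟨x, x6⟩ ∈ ⟦matched⟧} = {x1, x2, x5, x7, x8, x9, x10, x12}
⟦flag⟧ = {x2, x4, x5, x7, x9, x10, x11, x12, x13}
… ∩ ⟦behind x11⟧ = {x2, x4, x5, x7, x9, x10, x11, x12, x13} ∩ {x1, x2, x4, x5, x6, x7, x10, x13} = {x2, x4, x5, x7, x10, x13}
… ∩ ⟦which matched x6⟧ = {x2, x4, x5, x7, x10, x13} ∩ {x1, x2, x5, x7, x8, x9, x10, x12} = {x2, x5, x7, x10}
… ∩ ⟦spotted⟧ = {x2, x5, x7, x10} ∩ {x1, x3, x4, x7, x9, x10, x12, x13} = {x7, x10}
⟦spotted flag behind x11 which matched x6⟧ = {x7, x10}, so the cardinality is 2.

2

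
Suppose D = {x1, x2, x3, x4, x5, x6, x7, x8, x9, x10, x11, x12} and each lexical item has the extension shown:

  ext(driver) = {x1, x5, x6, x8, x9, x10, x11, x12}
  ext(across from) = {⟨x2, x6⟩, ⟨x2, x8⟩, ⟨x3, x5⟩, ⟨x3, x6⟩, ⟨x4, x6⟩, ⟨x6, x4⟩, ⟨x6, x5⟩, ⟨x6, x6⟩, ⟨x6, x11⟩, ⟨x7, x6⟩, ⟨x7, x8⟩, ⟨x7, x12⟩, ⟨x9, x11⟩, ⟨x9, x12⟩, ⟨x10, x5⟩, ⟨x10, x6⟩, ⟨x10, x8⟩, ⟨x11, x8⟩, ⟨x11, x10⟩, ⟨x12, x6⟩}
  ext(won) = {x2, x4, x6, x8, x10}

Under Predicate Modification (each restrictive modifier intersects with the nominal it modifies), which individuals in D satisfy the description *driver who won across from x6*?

⟦who won⟧ = ⟦won⟧ = {x2, x4, x6, x8, x10}
⟦across from x6⟧ = {x : ⟨x, x6⟩ ∈ ⟦across from⟧} = {x2, x3, x4, x6, x7, x10, x12}
⟦driver⟧ = {x1, x5, x6, x8, x9, x10, x11, x12}
… ∩ ⟦who won⟧ = {x1, x5, x6, x8, x9, x10, x11, x12} ∩ {x2, x4, x6, x8, x10} = {x6, x8, x10}
… ∩ ⟦across from x6⟧ = {x6, x8, x10} ∩ {x2, x3, x4, x6, x7, x10, x12} = {x6, x10}
So ⟦driver who won across from x6⟧ = {x6, x10}.

{x6, x10}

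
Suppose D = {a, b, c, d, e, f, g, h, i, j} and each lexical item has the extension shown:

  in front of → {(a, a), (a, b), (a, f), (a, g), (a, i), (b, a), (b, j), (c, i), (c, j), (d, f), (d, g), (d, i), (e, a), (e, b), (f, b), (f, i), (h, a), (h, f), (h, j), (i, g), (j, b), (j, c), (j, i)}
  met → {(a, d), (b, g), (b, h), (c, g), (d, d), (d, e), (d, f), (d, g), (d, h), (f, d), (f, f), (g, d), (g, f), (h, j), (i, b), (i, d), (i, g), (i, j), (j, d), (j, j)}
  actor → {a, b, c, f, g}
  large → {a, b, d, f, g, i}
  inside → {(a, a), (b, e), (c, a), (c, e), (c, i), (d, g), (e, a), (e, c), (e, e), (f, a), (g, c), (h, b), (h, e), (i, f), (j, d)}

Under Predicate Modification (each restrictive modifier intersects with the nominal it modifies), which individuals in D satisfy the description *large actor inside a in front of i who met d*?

{a, f}

⟦inside a⟧ = {x : ⟨x, a⟩ ∈ ⟦inside⟧} = {a, c, e, f}
⟦in front of i⟧ = {x : ⟨x, i⟩ ∈ ⟦in front of⟧} = {a, c, d, f, j}
⟦who met d⟧ = {x : ⟨x, d⟩ ∈ ⟦met⟧} = {a, d, f, g, i, j}
⟦actor⟧ = {a, b, c, f, g}
… ∩ ⟦inside a⟧ = {a, b, c, f, g} ∩ {a, c, e, f} = {a, c, f}
… ∩ ⟦in front of i⟧ = {a, c, f} ∩ {a, c, d, f, j} = {a, c, f}
… ∩ ⟦who met d⟧ = {a, c, f} ∩ {a, d, f, g, i, j} = {a, f}
… ∩ ⟦large⟧ = {a, f} ∩ {a, b, d, f, g, i} = {a, f}
So ⟦large actor inside a in front of i who met d⟧ = {a, f}.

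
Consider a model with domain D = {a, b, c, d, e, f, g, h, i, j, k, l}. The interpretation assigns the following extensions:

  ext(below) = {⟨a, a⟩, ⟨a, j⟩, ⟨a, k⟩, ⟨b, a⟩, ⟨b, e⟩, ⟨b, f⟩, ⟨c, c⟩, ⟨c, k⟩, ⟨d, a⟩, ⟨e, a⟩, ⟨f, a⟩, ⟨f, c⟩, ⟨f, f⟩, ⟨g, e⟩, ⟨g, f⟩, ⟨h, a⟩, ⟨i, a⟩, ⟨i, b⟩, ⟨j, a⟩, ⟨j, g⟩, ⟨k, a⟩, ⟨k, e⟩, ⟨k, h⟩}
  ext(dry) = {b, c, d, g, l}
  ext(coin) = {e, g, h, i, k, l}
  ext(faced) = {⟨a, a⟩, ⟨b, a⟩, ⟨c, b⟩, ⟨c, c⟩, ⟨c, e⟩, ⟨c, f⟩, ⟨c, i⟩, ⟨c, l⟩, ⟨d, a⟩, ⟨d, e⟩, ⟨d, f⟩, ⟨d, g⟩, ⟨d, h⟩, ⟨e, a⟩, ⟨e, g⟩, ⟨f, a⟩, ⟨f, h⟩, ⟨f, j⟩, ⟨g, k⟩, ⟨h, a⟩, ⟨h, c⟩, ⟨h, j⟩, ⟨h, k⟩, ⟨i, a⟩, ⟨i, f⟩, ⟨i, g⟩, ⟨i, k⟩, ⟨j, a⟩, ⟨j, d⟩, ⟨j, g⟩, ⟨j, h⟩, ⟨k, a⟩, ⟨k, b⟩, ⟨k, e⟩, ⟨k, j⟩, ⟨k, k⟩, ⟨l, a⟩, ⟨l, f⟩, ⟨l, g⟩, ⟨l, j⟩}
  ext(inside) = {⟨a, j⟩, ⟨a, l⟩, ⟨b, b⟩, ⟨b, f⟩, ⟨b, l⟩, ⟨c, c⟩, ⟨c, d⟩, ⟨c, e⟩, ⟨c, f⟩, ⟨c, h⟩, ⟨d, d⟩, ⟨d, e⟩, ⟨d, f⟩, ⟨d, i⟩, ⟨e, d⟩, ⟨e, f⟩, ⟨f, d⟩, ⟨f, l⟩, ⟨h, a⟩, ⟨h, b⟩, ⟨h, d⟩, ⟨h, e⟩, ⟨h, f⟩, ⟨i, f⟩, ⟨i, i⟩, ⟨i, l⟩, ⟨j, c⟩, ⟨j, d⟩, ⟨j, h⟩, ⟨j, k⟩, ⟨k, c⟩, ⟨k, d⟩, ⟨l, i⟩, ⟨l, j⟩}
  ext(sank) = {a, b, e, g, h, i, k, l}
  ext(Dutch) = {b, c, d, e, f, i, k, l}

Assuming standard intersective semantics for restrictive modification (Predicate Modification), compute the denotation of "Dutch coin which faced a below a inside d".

⟦which faced a⟧ = {x : ⟨x, a⟩ ∈ ⟦faced⟧} = {a, b, d, e, f, h, i, j, k, l}
⟦below a⟧ = {x : ⟨x, a⟩ ∈ ⟦below⟧} = {a, b, d, e, f, h, i, j, k}
⟦inside d⟧ = {x : ⟨x, d⟩ ∈ ⟦inside⟧} = {c, d, e, f, h, j, k}
⟦coin⟧ = {e, g, h, i, k, l}
… ∩ ⟦which faced a⟧ = {e, g, h, i, k, l} ∩ {a, b, d, e, f, h, i, j, k, l} = {e, h, i, k, l}
… ∩ ⟦below a⟧ = {e, h, i, k, l} ∩ {a, b, d, e, f, h, i, j, k} = {e, h, i, k}
… ∩ ⟦inside d⟧ = {e, h, i, k} ∩ {c, d, e, f, h, j, k} = {e, h, k}
… ∩ ⟦Dutch⟧ = {e, h, k} ∩ {b, c, d, e, f, i, k, l} = {e, k}
So ⟦Dutch coin which faced a below a inside d⟧ = {e, k}.

{e, k}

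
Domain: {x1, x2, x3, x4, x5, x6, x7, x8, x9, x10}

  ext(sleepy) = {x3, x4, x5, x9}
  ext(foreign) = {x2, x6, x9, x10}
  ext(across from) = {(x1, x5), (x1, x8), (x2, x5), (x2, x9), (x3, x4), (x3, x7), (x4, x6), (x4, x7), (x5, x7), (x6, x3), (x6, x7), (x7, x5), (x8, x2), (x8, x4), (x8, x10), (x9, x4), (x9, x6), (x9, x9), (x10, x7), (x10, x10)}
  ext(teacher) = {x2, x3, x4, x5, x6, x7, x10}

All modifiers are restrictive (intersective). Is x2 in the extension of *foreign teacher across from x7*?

no

⟦across from x7⟧ = {x : ⟨x, x7⟩ ∈ ⟦across from⟧} = {x3, x4, x5, x6, x10}
⟦teacher⟧ = {x2, x3, x4, x5, x6, x7, x10}
… ∩ ⟦across from x7⟧ = {x2, x3, x4, x5, x6, x7, x10} ∩ {x3, x4, x5, x6, x10} = {x3, x4, x5, x6, x10}
… ∩ ⟦foreign⟧ = {x3, x4, x5, x6, x10} ∩ {x2, x6, x9, x10} = {x6, x10}
⟦foreign teacher across from x7⟧ = {x6, x10}; x2 ∉ this set.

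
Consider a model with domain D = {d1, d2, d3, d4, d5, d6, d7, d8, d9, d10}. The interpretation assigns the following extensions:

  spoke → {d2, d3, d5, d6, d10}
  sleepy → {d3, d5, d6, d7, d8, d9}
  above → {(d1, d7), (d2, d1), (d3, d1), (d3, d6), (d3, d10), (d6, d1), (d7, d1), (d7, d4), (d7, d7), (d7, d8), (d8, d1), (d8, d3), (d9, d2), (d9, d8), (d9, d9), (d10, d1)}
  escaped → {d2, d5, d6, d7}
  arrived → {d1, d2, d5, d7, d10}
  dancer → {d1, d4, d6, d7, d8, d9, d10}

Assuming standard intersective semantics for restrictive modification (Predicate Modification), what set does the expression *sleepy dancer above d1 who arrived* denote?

⟦above d1⟧ = {x : ⟨x, d1⟩ ∈ ⟦above⟧} = {d2, d3, d6, d7, d8, d10}
⟦who arrived⟧ = ⟦arrived⟧ = {d1, d2, d5, d7, d10}
⟦dancer⟧ = {d1, d4, d6, d7, d8, d9, d10}
… ∩ ⟦above d1⟧ = {d1, d4, d6, d7, d8, d9, d10} ∩ {d2, d3, d6, d7, d8, d10} = {d6, d7, d8, d10}
… ∩ ⟦who arrived⟧ = {d6, d7, d8, d10} ∩ {d1, d2, d5, d7, d10} = {d7, d10}
… ∩ ⟦sleepy⟧ = {d7, d10} ∩ {d3, d5, d6, d7, d8, d9} = {d7}
So ⟦sleepy dancer above d1 who arrived⟧ = {d7}.

{d7}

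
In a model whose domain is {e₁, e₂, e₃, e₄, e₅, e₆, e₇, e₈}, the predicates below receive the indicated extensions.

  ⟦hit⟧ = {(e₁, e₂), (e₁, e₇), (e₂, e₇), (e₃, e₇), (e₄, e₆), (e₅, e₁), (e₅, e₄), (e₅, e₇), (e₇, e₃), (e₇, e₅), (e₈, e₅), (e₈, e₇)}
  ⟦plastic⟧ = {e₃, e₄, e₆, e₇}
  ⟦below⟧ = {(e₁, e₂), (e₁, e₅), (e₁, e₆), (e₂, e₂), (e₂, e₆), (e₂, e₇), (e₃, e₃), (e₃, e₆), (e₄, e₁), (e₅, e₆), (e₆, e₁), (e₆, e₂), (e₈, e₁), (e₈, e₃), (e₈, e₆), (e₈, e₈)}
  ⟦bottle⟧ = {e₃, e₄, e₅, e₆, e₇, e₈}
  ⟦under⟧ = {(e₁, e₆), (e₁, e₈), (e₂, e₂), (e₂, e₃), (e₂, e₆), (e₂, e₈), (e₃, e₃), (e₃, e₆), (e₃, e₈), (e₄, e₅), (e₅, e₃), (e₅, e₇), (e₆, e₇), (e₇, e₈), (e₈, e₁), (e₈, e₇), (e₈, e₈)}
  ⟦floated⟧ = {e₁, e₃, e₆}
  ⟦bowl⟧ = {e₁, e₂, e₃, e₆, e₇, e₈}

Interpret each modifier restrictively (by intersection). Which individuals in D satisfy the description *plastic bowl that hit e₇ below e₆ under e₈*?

{e₃}

⟦that hit e₇⟧ = {x : ⟨x, e₇⟩ ∈ ⟦hit⟧} = {e₁, e₂, e₃, e₅, e₈}
⟦below e₆⟧ = {x : ⟨x, e₆⟩ ∈ ⟦below⟧} = {e₁, e₂, e₃, e₅, e₈}
⟦under e₈⟧ = {x : ⟨x, e₈⟩ ∈ ⟦under⟧} = {e₁, e₂, e₃, e₇, e₈}
⟦bowl⟧ = {e₁, e₂, e₃, e₆, e₇, e₈}
… ∩ ⟦that hit e₇⟧ = {e₁, e₂, e₃, e₆, e₇, e₈} ∩ {e₁, e₂, e₃, e₅, e₈} = {e₁, e₂, e₃, e₈}
… ∩ ⟦below e₆⟧ = {e₁, e₂, e₃, e₈} ∩ {e₁, e₂, e₃, e₅, e₈} = {e₁, e₂, e₃, e₈}
… ∩ ⟦under e₈⟧ = {e₁, e₂, e₃, e₈} ∩ {e₁, e₂, e₃, e₇, e₈} = {e₁, e₂, e₃, e₈}
… ∩ ⟦plastic⟧ = {e₁, e₂, e₃, e₈} ∩ {e₃, e₄, e₆, e₇} = {e₃}
So ⟦plastic bowl that hit e₇ below e₆ under e₈⟧ = {e₃}.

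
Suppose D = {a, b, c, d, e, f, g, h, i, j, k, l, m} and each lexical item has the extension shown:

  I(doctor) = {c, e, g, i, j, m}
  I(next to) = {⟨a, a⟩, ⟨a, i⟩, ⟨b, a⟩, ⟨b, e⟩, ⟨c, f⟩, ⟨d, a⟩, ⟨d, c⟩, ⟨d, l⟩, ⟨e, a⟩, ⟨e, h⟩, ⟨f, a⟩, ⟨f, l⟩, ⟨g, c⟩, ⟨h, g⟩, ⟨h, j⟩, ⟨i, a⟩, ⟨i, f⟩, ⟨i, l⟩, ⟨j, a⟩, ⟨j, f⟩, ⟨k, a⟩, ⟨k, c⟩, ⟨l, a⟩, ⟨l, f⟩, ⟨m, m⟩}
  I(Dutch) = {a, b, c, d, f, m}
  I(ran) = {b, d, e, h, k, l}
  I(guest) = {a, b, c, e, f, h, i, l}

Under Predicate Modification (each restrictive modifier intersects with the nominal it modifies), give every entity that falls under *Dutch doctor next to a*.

⟦next to a⟧ = {x : ⟨x, a⟩ ∈ ⟦next to⟧} = {a, b, d, e, f, i, j, k, l}
⟦doctor⟧ = {c, e, g, i, j, m}
… ∩ ⟦next to a⟧ = {c, e, g, i, j, m} ∩ {a, b, d, e, f, i, j, k, l} = {e, i, j}
… ∩ ⟦Dutch⟧ = {e, i, j} ∩ {a, b, c, d, f, m} = ∅
So ⟦Dutch doctor next to a⟧ = ∅.

∅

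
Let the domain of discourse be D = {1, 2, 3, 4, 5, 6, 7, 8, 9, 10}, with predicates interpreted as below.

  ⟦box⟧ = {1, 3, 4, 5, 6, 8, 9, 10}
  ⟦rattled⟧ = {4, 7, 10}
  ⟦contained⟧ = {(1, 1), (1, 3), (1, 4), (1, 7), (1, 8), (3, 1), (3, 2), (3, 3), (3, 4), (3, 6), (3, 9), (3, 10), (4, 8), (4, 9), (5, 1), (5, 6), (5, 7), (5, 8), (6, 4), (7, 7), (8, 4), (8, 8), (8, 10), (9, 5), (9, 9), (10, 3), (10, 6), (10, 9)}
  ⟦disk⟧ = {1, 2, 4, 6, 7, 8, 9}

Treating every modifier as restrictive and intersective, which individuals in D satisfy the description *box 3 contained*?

{1, 3, 4, 6, 9, 10}

⟦3 contained⟧ = {x : ⟨3, x⟩ ∈ ⟦contained⟧} = {1, 2, 3, 4, 6, 9, 10}
⟦box⟧ = {1, 3, 4, 5, 6, 8, 9, 10}
… ∩ ⟦3 contained⟧ = {1, 3, 4, 5, 6, 8, 9, 10} ∩ {1, 2, 3, 4, 6, 9, 10} = {1, 3, 4, 6, 9, 10}
So ⟦box 3 contained⟧ = {1, 3, 4, 6, 9, 10}.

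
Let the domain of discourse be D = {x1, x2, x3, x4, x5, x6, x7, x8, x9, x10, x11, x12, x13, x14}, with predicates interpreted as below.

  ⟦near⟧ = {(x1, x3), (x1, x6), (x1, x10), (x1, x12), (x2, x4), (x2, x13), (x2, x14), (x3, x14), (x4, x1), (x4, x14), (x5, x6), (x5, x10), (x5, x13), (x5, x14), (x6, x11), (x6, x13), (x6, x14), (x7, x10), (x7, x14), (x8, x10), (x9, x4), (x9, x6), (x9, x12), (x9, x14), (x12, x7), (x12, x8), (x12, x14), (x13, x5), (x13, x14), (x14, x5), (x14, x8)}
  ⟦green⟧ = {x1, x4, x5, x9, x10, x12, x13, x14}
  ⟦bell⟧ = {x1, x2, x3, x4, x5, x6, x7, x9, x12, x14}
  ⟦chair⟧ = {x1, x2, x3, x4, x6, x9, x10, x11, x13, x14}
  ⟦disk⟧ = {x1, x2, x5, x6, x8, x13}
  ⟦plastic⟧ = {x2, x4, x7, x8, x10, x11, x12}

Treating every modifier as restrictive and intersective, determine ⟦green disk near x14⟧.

{x5, x13}

⟦near x14⟧ = {x : ⟨x, x14⟩ ∈ ⟦near⟧} = {x2, x3, x4, x5, x6, x7, x9, x12, x13}
⟦disk⟧ = {x1, x2, x5, x6, x8, x13}
… ∩ ⟦near x14⟧ = {x1, x2, x5, x6, x8, x13} ∩ {x2, x3, x4, x5, x6, x7, x9, x12, x13} = {x2, x5, x6, x13}
… ∩ ⟦green⟧ = {x2, x5, x6, x13} ∩ {x1, x4, x5, x9, x10, x12, x13, x14} = {x5, x13}
So ⟦green disk near x14⟧ = {x5, x13}.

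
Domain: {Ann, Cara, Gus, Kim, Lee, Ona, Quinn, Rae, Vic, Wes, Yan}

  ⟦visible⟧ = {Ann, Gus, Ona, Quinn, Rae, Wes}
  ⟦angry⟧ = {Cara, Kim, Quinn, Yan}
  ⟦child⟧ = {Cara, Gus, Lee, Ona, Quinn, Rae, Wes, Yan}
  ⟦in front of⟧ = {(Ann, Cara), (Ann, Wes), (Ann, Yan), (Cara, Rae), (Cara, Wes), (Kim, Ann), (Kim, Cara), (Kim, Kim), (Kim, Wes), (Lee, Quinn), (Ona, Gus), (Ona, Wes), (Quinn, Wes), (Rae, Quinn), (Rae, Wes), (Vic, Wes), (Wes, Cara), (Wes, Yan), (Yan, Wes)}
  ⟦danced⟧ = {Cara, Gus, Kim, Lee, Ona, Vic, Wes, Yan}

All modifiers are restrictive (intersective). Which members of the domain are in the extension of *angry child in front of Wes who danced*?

⟦in front of Wes⟧ = {x : ⟨x, Wes⟩ ∈ ⟦in front of⟧} = {Ann, Cara, Kim, Ona, Quinn, Rae, Vic, Yan}
⟦who danced⟧ = ⟦danced⟧ = {Cara, Gus, Kim, Lee, Ona, Vic, Wes, Yan}
⟦child⟧ = {Cara, Gus, Lee, Ona, Quinn, Rae, Wes, Yan}
… ∩ ⟦in front of Wes⟧ = {Cara, Gus, Lee, Ona, Quinn, Rae, Wes, Yan} ∩ {Ann, Cara, Kim, Ona, Quinn, Rae, Vic, Yan} = {Cara, Ona, Quinn, Rae, Yan}
… ∩ ⟦who danced⟧ = {Cara, Ona, Quinn, Rae, Yan} ∩ {Cara, Gus, Kim, Lee, Ona, Vic, Wes, Yan} = {Cara, Ona, Yan}
… ∩ ⟦angry⟧ = {Cara, Ona, Yan} ∩ {Cara, Kim, Quinn, Yan} = {Cara, Yan}
So ⟦angry child in front of Wes who danced⟧ = {Cara, Yan}.

{Cara, Yan}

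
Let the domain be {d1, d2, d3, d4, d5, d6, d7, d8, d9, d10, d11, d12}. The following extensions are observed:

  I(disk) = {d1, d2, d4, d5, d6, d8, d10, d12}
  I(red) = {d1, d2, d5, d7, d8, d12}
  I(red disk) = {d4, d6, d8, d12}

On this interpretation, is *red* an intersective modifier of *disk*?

no

⟦red⟧ ∩ ⟦disk⟧ = {d1, d2, d5, d7, d8, d12} ∩ {d1, d2, d4, d5, d6, d8, d10, d12} = {d1, d2, d5, d8, d12}
Observed ⟦red disk⟧ = {d4, d6, d8, d12}.
These differ, so the modifier is not intersective in this model.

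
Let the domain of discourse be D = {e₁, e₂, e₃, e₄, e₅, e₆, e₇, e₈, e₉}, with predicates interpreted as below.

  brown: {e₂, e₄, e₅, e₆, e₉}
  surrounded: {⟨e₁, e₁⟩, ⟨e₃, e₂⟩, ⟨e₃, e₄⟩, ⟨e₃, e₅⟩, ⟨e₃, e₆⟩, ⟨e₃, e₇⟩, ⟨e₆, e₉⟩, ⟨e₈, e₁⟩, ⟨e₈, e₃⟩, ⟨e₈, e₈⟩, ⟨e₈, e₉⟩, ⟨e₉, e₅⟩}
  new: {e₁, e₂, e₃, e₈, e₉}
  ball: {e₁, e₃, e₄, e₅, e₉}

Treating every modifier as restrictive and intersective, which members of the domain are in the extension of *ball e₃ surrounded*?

⟦e₃ surrounded⟧ = {x : ⟨e₃, x⟩ ∈ ⟦surrounded⟧} = {e₂, e₄, e₅, e₆, e₇}
⟦ball⟧ = {e₁, e₃, e₄, e₅, e₉}
… ∩ ⟦e₃ surrounded⟧ = {e₁, e₃, e₄, e₅, e₉} ∩ {e₂, e₄, e₅, e₆, e₇} = {e₄, e₅}
So ⟦ball e₃ surrounded⟧ = {e₄, e₅}.

{e₄, e₅}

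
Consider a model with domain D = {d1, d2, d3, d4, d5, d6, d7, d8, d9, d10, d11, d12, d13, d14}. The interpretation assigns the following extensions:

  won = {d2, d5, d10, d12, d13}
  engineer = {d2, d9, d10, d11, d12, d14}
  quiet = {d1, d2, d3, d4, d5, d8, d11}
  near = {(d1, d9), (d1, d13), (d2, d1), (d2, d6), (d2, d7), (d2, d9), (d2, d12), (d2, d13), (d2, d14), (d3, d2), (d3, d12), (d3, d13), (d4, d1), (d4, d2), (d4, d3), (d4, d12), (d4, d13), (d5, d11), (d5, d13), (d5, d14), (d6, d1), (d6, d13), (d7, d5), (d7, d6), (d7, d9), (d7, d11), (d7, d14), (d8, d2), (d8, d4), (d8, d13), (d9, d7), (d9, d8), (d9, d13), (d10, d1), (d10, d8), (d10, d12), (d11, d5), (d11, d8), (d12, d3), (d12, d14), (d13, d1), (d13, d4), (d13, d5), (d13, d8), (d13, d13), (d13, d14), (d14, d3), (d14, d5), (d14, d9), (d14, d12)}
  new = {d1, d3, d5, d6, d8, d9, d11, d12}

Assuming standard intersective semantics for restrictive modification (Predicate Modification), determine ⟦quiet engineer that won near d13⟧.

{d2}

⟦that won⟧ = ⟦won⟧ = {d2, d5, d10, d12, d13}
⟦near d13⟧ = {x : ⟨x, d13⟩ ∈ ⟦near⟧} = {d1, d2, d3, d4, d5, d6, d8, d9, d13}
⟦engineer⟧ = {d2, d9, d10, d11, d12, d14}
… ∩ ⟦that won⟧ = {d2, d9, d10, d11, d12, d14} ∩ {d2, d5, d10, d12, d13} = {d2, d10, d12}
… ∩ ⟦near d13⟧ = {d2, d10, d12} ∩ {d1, d2, d3, d4, d5, d6, d8, d9, d13} = {d2}
… ∩ ⟦quiet⟧ = {d2} ∩ {d1, d2, d3, d4, d5, d8, d11} = {d2}
So ⟦quiet engineer that won near d13⟧ = {d2}.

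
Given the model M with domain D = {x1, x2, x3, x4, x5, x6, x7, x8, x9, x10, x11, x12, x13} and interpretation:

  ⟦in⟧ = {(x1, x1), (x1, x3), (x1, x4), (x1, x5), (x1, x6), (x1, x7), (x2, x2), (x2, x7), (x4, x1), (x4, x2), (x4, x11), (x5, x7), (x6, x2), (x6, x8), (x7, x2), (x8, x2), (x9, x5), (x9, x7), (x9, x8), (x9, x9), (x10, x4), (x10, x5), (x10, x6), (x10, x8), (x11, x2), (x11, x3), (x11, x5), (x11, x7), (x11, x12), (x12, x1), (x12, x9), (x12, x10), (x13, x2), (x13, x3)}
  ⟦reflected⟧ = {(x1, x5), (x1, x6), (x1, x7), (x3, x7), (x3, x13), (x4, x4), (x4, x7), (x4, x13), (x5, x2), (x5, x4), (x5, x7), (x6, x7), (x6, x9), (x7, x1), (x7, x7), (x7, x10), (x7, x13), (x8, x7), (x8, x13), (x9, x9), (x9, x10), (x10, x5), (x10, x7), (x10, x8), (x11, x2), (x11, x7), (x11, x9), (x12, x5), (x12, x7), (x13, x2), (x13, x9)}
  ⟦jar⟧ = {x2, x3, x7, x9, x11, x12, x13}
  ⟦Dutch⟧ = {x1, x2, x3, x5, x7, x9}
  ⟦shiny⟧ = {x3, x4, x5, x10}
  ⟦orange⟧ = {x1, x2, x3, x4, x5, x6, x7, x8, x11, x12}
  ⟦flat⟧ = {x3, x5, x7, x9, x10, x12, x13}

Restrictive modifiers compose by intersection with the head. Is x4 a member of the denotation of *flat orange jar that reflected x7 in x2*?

⟦that reflected x7⟧ = {x : ⟨x, x7⟩ ∈ ⟦reflected⟧} = {x1, x3, x4, x5, x6, x7, x8, x10, x11, x12}
⟦in x2⟧ = {x : ⟨x, x2⟩ ∈ ⟦in⟧} = {x2, x4, x6, x7, x8, x11, x13}
⟦jar⟧ = {x2, x3, x7, x9, x11, x12, x13}
… ∩ ⟦that reflected x7⟧ = {x2, x3, x7, x9, x11, x12, x13} ∩ {x1, x3, x4, x5, x6, x7, x8, x10, x11, x12} = {x3, x7, x11, x12}
… ∩ ⟦in x2⟧ = {x3, x7, x11, x12} ∩ {x2, x4, x6, x7, x8, x11, x13} = {x7, x11}
… ∩ ⟦flat⟧ = {x7, x11} ∩ {x3, x5, x7, x9, x10, x12, x13} = {x7}
… ∩ ⟦orange⟧ = {x7} ∩ {x1, x2, x3, x4, x5, x6, x7, x8, x11, x12} = {x7}
⟦flat orange jar that reflected x7 in x2⟧ = {x7}; x4 ∉ this set.

no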